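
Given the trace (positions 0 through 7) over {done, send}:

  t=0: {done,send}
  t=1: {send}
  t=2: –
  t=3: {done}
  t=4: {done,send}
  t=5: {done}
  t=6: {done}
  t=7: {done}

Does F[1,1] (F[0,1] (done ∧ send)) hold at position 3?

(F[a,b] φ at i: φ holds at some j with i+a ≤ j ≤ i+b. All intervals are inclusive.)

Yes

Check F[0,1] (done ∧ send) at each j in [4,4]:
  j=4: holds (witness at 4)
Found at j=4 → formula holds.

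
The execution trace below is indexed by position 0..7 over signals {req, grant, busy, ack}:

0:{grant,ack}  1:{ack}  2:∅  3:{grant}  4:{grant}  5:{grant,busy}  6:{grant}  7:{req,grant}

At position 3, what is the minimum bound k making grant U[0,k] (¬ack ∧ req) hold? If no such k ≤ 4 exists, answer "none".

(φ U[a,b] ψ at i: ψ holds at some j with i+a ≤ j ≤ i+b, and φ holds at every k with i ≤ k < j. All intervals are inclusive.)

Need earliest j ≥ 3 with (¬ack ∧ req), and grant at every k in [3,j-1].
  j=3: rhs fails.
  j=4: rhs fails.
  j=5: rhs fails.
  j=6: rhs fails.
  j=7: rhs holds; lhs holds on [3,6]. k = 4.

4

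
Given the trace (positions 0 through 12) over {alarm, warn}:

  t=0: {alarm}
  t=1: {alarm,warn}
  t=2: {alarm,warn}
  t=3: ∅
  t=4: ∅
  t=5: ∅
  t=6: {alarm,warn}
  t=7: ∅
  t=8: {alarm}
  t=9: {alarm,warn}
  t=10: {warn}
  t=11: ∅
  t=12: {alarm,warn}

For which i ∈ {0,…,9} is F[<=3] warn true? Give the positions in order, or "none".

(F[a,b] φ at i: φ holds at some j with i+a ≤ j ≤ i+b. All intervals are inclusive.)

0, 1, 2, 3, 4, 5, 6, 7, 8, 9

Evaluate at each i in [0,9]:
  i=0: ✓ (witness j=1)
  i=1: ✓ (witness j=1)
  i=2: ✓ (witness j=2)
  i=3: ✓ (witness j=6)
  i=4: ✓ (witness j=6)
  i=5: ✓ (witness j=6)
  i=6: ✓ (witness j=6)
  i=7: ✓ (witness j=9)
  i=8: ✓ (witness j=9)
  i=9: ✓ (witness j=9)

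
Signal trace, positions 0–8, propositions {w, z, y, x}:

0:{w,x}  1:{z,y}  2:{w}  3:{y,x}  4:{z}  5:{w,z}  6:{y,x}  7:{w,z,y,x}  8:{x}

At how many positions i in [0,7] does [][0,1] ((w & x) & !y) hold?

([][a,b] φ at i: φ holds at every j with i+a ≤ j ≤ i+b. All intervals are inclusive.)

0

Evaluate at each i in [0,7]:
  i=0: ✗ (fails at j=1)
  i=1: ✗ (fails at j=1)
  i=2: ✗ (fails at j=2)
  i=3: ✗ (fails at j=3)
  i=4: ✗ (fails at j=4)
  i=5: ✗ (fails at j=5)
  i=6: ✗ (fails at j=6)
  i=7: ✗ (fails at j=7)
Positions where it holds: {} → 0.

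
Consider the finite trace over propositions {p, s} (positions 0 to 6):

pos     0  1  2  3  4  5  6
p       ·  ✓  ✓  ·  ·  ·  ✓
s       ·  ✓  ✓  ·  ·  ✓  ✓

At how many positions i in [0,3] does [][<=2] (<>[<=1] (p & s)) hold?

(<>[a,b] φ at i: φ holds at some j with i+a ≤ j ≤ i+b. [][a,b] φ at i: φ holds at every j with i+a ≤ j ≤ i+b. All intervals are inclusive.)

Evaluate at each i in [0,3]:
  i=0: ✓ (all of [0,2])
  i=1: ✗ (fails at j=3)
  i=2: ✗ (fails at j=3)
  i=3: ✗ (fails at j=3)
Positions where it holds: {0} → 1.

1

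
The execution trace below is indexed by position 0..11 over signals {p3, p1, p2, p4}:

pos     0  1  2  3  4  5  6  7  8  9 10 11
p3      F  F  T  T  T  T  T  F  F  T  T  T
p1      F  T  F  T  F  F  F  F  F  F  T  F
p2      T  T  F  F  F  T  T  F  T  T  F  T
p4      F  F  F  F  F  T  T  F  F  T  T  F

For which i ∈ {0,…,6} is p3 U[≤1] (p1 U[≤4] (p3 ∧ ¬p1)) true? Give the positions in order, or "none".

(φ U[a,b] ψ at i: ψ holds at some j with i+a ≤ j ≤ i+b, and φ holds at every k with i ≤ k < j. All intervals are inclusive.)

1, 2, 3, 4, 5, 6

Evaluate at each i in [0,6]:
  i=0: ✗ (lhs fails at k=0 before rhs at j=1)
  i=1: ✓ (rhs at j=1)
  i=2: ✓ (rhs at j=2)
  i=3: ✓ (rhs at j=3)
  i=4: ✓ (rhs at j=4)
  i=5: ✓ (rhs at j=5)
  i=6: ✓ (rhs at j=6)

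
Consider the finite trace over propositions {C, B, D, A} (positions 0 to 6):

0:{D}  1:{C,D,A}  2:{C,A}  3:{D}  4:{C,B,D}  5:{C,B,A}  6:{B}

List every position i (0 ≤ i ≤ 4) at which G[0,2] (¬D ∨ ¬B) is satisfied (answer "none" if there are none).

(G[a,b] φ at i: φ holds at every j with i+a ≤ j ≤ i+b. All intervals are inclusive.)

0, 1

Evaluate at each i in [0,4]:
  i=0: ✓ (all of [0,2])
  i=1: ✓ (all of [1,3])
  i=2: ✗ (fails at j=4)
  i=3: ✗ (fails at j=4)
  i=4: ✗ (fails at j=4)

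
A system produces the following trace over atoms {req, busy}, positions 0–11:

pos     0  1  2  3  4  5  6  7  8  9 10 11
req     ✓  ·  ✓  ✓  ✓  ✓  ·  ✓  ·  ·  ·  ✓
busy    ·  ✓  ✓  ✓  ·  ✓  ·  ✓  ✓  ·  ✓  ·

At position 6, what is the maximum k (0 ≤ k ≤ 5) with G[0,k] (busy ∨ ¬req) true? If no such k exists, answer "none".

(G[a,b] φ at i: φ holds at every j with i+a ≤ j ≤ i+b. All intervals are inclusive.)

(busy ∨ ¬req) must hold from j=6 onward; find where it first fails.
  j=6: holds
  j=7: holds
  j=8: holds
  j=9: holds
  j=10: holds
  j=11: fails
Holds on [6,10], so largest k = 4.

4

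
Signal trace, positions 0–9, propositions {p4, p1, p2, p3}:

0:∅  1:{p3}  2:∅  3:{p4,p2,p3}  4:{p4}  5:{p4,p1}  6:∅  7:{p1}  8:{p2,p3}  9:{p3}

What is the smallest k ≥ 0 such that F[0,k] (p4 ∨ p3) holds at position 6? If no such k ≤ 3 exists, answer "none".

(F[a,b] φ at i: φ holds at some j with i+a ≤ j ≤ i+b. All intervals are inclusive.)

2

Scan j = 6,7,… for (p4 ∨ p3):
  j=6: fails
  j=7: fails
  j=8: holds
First hit at j=8, so smallest k = 8-6 = 2.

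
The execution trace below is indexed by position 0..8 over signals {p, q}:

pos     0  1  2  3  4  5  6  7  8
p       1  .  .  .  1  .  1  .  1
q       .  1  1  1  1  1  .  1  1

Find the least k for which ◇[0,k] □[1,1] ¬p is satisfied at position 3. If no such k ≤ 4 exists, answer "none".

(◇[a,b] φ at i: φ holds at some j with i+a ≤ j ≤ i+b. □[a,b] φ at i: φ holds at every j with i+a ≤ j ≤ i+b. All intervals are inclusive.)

1

Scan j = 3,4,… for □[1,1] ¬p:
  j=3: fails
  j=4: holds
First hit at j=4, so smallest k = 4-3 = 1.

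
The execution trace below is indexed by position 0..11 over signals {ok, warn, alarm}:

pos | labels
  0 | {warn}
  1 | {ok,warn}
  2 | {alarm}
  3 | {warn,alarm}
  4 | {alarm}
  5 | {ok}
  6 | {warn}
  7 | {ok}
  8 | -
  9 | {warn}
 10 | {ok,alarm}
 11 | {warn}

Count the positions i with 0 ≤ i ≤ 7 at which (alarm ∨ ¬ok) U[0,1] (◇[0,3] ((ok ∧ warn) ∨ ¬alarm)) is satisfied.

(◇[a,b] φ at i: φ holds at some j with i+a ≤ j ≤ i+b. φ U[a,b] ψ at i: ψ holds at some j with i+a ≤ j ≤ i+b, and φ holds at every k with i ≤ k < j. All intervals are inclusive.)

8

Evaluate at each i in [0,7]:
  i=0: ✓ (rhs at j=0)
  i=1: ✓ (rhs at j=1)
  i=2: ✓ (rhs at j=2)
  i=3: ✓ (rhs at j=3)
  i=4: ✓ (rhs at j=4)
  i=5: ✓ (rhs at j=5)
  i=6: ✓ (rhs at j=6)
  i=7: ✓ (rhs at j=7)
Positions where it holds: {0, 1, 2, 3, 4, 5, 6, 7} → 8.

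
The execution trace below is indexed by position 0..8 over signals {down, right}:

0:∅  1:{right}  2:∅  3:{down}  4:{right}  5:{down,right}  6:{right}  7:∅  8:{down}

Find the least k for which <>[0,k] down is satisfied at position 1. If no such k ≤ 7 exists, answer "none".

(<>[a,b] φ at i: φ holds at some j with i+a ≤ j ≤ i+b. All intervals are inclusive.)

2

Scan j = 1,2,… for down:
  j=1: fails
  j=2: fails
  j=3: holds
First hit at j=3, so smallest k = 3-1 = 2.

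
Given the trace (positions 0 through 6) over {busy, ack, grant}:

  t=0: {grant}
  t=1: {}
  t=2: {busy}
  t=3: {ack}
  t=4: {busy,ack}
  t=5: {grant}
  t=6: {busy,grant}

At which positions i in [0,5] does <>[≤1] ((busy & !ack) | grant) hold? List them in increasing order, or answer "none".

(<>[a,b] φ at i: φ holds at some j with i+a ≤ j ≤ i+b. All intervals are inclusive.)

0, 1, 2, 4, 5

Evaluate at each i in [0,5]:
  i=0: ✓ (witness j=0)
  i=1: ✓ (witness j=2)
  i=2: ✓ (witness j=2)
  i=3: ✗ (none in [3,4])
  i=4: ✓ (witness j=5)
  i=5: ✓ (witness j=5)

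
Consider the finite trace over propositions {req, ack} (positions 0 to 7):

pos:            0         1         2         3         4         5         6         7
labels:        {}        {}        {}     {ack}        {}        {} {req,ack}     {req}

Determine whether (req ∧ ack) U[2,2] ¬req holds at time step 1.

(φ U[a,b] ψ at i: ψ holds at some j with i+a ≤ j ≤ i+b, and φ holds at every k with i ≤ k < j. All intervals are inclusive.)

Need some j in [3,3] with ¬req, and (req ∧ ack) at every k in [1,j-1].
  j=3: ¬req holds, but (req ∧ ack) fails at k=1 → not this j.
No j in the window works → until fails.

Does not hold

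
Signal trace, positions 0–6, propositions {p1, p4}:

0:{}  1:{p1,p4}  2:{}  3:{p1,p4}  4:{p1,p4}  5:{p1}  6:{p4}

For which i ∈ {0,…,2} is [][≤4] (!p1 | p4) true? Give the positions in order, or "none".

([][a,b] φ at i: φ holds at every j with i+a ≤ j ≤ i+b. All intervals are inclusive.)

Evaluate at each i in [0,2]:
  i=0: ✓ (all of [0,4])
  i=1: ✗ (fails at j=5)
  i=2: ✗ (fails at j=5)

0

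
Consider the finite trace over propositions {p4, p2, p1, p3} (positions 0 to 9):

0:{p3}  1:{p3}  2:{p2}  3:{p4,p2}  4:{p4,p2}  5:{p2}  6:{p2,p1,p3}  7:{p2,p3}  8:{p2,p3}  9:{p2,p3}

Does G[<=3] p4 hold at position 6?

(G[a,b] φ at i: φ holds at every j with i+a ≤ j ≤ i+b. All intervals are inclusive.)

Check p4 at every j in [6,9]:
  j=6: false
  j=7: false
  j=8: false
  j=9: false
Fails at j=6 → formula fails.

Does not hold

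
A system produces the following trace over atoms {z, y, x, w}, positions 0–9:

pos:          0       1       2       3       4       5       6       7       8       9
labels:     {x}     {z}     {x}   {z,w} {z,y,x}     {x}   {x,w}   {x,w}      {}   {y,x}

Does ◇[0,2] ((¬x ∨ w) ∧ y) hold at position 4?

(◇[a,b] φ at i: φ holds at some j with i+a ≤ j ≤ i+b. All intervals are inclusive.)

Check ((¬x ∨ w) ∧ y) at each j in [4,6]:
  j=4: false
  j=5: false
  j=6: false
No position in the window satisfies it → formula fails.

No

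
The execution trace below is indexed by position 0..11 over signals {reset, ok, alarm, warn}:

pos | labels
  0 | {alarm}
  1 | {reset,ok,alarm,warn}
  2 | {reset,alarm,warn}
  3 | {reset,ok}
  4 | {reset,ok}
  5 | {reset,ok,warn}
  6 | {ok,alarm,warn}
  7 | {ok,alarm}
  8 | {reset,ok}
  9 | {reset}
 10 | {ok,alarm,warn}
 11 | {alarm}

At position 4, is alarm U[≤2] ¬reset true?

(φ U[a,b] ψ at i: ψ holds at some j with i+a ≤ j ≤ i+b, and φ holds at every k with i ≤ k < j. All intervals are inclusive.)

Need some j in [4,6] with ¬reset, and alarm at every k in [4,j-1].
  j=4: ¬reset false.
  j=5: ¬reset false.
  j=6: ¬reset holds, but alarm fails at k=4 → not this j.
No j in the window works → until fails.

False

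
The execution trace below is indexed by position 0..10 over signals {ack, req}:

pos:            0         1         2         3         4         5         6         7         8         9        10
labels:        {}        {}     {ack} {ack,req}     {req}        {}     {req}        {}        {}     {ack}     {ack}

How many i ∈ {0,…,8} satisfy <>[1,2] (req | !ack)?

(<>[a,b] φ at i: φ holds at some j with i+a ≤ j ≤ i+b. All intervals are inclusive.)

Evaluate at each i in [0,8]:
  i=0: ✓ (witness j=1)
  i=1: ✓ (witness j=3)
  i=2: ✓ (witness j=3)
  i=3: ✓ (witness j=4)
  i=4: ✓ (witness j=5)
  i=5: ✓ (witness j=6)
  i=6: ✓ (witness j=7)
  i=7: ✓ (witness j=8)
  i=8: ✗ (none in [9,10])
Positions where it holds: {0, 1, 2, 3, 4, 5, 6, 7} → 8.

8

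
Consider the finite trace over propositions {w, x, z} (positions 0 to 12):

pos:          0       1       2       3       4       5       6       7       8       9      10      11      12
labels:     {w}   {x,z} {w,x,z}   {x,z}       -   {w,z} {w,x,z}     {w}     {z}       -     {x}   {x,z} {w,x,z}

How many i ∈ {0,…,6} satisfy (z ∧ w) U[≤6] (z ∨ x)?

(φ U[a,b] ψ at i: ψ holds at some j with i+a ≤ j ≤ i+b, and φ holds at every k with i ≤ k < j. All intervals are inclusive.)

5

Evaluate at each i in [0,6]:
  i=0: ✗ (lhs fails at k=0 before rhs at j=1)
  i=1: ✓ (rhs at j=1)
  i=2: ✓ (rhs at j=2)
  i=3: ✓ (rhs at j=3)
  i=4: ✗ (lhs fails at k=4 before rhs at j=5)
  i=5: ✓ (rhs at j=5)
  i=6: ✓ (rhs at j=6)
Positions where it holds: {1, 2, 3, 5, 6} → 5.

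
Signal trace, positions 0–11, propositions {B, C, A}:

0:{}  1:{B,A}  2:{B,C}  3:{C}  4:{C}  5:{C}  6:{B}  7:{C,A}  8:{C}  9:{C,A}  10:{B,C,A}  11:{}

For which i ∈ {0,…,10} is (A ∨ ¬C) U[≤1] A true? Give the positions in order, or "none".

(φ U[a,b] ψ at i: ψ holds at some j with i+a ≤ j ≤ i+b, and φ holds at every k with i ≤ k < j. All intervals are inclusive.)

0, 1, 6, 7, 9, 10

Evaluate at each i in [0,10]:
  i=0: ✓ (rhs at j=1; lhs holds on [0,0])
  i=1: ✓ (rhs at j=1)
  i=2: ✗ (no rhs in [2,3])
  i=3: ✗ (no rhs in [3,4])
  i=4: ✗ (no rhs in [4,5])
  i=5: ✗ (no rhs in [5,6])
  i=6: ✓ (rhs at j=7; lhs holds on [6,6])
  i=7: ✓ (rhs at j=7)
  i=8: ✗ (lhs fails at k=8 before rhs at j=9)
  i=9: ✓ (rhs at j=9)
  i=10: ✓ (rhs at j=10)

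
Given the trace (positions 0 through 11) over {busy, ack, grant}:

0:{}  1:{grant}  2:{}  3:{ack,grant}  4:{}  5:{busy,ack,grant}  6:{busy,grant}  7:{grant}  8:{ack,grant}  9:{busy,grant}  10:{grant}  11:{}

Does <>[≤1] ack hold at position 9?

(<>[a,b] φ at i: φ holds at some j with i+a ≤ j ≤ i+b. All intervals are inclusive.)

False

Check ack at each j in [9,10]:
  j=9: false
  j=10: false
No position in the window satisfies it → formula fails.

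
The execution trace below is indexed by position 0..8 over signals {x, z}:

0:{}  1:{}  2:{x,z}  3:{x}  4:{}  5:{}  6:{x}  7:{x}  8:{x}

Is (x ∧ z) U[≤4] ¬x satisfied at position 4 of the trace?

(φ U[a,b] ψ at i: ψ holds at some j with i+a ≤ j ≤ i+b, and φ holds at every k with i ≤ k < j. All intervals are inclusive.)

Holds

Need some j in [4,8] with ¬x, and (x ∧ z) at every k in [4,j-1].
  j=4: ¬x holds; no prefix to check → satisfied.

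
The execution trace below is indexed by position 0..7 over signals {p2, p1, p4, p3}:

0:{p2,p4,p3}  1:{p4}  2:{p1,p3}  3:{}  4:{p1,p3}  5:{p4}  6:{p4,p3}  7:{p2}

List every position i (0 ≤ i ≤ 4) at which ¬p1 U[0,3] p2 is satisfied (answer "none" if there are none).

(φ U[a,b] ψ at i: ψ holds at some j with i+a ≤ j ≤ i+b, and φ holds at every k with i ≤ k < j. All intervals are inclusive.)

0

Evaluate at each i in [0,4]:
  i=0: ✓ (rhs at j=0)
  i=1: ✗ (no rhs in [1,4])
  i=2: ✗ (no rhs in [2,5])
  i=3: ✗ (no rhs in [3,6])
  i=4: ✗ (lhs fails at k=4 before rhs at j=7)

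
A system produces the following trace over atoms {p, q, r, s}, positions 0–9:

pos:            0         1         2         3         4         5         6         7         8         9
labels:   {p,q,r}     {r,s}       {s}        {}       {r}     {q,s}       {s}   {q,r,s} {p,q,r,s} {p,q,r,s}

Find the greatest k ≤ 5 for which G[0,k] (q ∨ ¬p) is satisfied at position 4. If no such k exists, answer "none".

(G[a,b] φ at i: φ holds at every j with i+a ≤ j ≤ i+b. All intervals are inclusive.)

(q ∨ ¬p) must hold from j=4 onward; find where it first fails.
  j=4: holds
  j=5: holds
  j=6: holds
  j=7: holds
  j=8: holds
  j=9: holds
Holds through j=9; largest k = 5.

5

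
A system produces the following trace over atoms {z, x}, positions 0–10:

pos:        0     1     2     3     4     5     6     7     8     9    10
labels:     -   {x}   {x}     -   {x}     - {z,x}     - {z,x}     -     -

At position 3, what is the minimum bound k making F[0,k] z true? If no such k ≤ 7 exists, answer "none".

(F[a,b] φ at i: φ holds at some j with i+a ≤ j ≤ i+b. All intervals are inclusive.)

Scan j = 3,4,… for z:
  j=3: fails
  j=4: fails
  j=5: fails
  j=6: holds
First hit at j=6, so smallest k = 6-3 = 3.

3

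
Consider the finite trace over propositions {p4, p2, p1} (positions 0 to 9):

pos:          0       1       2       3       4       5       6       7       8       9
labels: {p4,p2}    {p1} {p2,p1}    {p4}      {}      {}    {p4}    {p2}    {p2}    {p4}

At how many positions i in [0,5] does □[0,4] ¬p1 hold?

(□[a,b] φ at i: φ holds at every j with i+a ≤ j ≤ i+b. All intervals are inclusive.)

Evaluate at each i in [0,5]:
  i=0: ✗ (fails at j=1)
  i=1: ✗ (fails at j=1)
  i=2: ✗ (fails at j=2)
  i=3: ✓ (all of [3,7])
  i=4: ✓ (all of [4,8])
  i=5: ✓ (all of [5,9])
Positions where it holds: {3, 4, 5} → 3.

3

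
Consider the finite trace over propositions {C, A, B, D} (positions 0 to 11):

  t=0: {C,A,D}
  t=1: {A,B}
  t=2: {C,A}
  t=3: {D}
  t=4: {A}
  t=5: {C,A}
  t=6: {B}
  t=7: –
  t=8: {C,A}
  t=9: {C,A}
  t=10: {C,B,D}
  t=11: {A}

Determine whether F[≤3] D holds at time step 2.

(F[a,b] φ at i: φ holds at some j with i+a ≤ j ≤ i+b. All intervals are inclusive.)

Yes

Check D at each j in [2,5]:
  j=2: false
  j=3: true
  j=4: false
  j=5: false
Found at j=3 → formula holds.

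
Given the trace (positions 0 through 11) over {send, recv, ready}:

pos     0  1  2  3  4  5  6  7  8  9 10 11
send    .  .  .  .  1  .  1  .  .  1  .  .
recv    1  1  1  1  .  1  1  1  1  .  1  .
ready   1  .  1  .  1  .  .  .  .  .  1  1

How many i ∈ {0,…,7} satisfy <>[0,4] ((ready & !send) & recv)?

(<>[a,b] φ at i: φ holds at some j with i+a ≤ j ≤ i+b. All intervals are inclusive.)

Evaluate at each i in [0,7]:
  i=0: ✓ (witness j=0)
  i=1: ✓ (witness j=2)
  i=2: ✓ (witness j=2)
  i=3: ✗ (none in [3,7])
  i=4: ✗ (none in [4,8])
  i=5: ✗ (none in [5,9])
  i=6: ✓ (witness j=10)
  i=7: ✓ (witness j=10)
Positions where it holds: {0, 1, 2, 6, 7} → 5.

5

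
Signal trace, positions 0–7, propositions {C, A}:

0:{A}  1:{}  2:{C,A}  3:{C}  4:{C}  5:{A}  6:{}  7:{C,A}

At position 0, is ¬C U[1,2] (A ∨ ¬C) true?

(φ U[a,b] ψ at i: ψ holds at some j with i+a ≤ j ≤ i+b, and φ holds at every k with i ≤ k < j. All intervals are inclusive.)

Holds

Need some j in [1,2] with (A ∨ ¬C), and ¬C at every k in [0,j-1].
  j=1: (A ∨ ¬C) holds; ¬C holds at every k in [0,0] → satisfied.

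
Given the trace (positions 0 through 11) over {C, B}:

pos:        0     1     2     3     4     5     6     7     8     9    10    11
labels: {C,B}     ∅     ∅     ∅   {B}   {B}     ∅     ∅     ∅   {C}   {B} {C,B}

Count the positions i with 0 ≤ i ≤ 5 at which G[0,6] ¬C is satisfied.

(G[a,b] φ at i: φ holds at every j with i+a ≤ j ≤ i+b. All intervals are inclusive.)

Evaluate at each i in [0,5]:
  i=0: ✗ (fails at j=0)
  i=1: ✓ (all of [1,7])
  i=2: ✓ (all of [2,8])
  i=3: ✗ (fails at j=9)
  i=4: ✗ (fails at j=9)
  i=5: ✗ (fails at j=9)
Positions where it holds: {1, 2} → 2.

2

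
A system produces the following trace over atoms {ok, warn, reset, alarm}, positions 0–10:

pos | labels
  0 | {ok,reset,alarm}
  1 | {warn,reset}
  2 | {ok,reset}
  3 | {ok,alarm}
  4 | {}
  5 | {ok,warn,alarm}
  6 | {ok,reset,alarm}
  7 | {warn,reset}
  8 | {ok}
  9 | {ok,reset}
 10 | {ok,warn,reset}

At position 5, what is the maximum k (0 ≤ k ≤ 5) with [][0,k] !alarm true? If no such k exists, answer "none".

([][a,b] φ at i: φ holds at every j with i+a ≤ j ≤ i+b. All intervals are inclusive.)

none

!alarm must hold from j=5 onward; find where it first fails.
  j=5: fails → no k works.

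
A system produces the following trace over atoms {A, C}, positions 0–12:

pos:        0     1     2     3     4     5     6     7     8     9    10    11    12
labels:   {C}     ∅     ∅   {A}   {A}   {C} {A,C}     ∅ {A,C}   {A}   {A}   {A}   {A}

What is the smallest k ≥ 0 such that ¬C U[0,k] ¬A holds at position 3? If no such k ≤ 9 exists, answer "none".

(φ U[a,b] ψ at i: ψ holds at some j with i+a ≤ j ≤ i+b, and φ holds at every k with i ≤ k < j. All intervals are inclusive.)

2

Need earliest j ≥ 3 with ¬A, and ¬C at every k in [3,j-1].
  j=3: rhs fails.
  j=4: rhs fails.
  j=5: rhs holds; lhs holds on [3,4]. k = 2.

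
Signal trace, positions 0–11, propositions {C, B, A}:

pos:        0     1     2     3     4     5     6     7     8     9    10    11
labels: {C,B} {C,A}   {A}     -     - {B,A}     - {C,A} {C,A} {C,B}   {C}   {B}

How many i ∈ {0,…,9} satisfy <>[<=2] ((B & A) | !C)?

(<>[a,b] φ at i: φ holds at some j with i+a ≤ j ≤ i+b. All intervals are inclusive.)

8

Evaluate at each i in [0,9]:
  i=0: ✓ (witness j=2)
  i=1: ✓ (witness j=2)
  i=2: ✓ (witness j=2)
  i=3: ✓ (witness j=3)
  i=4: ✓ (witness j=4)
  i=5: ✓ (witness j=5)
  i=6: ✓ (witness j=6)
  i=7: ✗ (none in [7,9])
  i=8: ✗ (none in [8,10])
  i=9: ✓ (witness j=11)
Positions where it holds: {0, 1, 2, 3, 4, 5, 6, 9} → 8.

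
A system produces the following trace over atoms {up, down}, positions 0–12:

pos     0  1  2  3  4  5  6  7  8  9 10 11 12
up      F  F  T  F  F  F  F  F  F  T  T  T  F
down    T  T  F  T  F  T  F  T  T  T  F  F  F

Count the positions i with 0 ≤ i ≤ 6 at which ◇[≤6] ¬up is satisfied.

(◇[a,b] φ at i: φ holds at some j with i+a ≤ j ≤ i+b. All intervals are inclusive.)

7

Evaluate at each i in [0,6]:
  i=0: ✓ (witness j=0)
  i=1: ✓ (witness j=1)
  i=2: ✓ (witness j=3)
  i=3: ✓ (witness j=3)
  i=4: ✓ (witness j=4)
  i=5: ✓ (witness j=5)
  i=6: ✓ (witness j=6)
Positions where it holds: {0, 1, 2, 3, 4, 5, 6} → 7.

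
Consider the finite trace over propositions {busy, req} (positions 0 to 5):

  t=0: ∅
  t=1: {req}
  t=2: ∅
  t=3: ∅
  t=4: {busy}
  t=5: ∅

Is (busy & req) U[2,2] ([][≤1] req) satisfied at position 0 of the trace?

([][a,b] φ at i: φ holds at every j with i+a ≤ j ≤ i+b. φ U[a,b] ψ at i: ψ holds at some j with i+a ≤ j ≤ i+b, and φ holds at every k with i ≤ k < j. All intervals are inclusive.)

Need some j in [2,2] with [][≤1] req, and (busy & req) at every k in [0,j-1].
  j=2: [][≤1] req — fails at 2.
No j in the window works → until fails.

Does not hold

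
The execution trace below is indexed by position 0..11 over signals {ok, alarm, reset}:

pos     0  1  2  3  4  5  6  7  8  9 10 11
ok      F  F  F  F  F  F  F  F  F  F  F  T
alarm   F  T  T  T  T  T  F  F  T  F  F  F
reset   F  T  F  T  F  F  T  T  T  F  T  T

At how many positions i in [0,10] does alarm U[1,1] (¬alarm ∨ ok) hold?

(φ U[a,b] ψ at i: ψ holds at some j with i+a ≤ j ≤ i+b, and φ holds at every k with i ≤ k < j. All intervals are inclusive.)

2

Evaluate at each i in [0,10]:
  i=0: ✗ (no rhs in [1,1])
  i=1: ✗ (no rhs in [2,2])
  i=2: ✗ (no rhs in [3,3])
  i=3: ✗ (no rhs in [4,4])
  i=4: ✗ (no rhs in [5,5])
  i=5: ✓ (rhs at j=6; lhs holds on [5,5])
  i=6: ✗ (lhs fails at k=6 before rhs at j=7)
  i=7: ✗ (no rhs in [8,8])
  i=8: ✓ (rhs at j=9; lhs holds on [8,8])
  i=9: ✗ (lhs fails at k=9 before rhs at j=10)
  i=10: ✗ (lhs fails at k=10 before rhs at j=11)
Positions where it holds: {5, 8} → 2.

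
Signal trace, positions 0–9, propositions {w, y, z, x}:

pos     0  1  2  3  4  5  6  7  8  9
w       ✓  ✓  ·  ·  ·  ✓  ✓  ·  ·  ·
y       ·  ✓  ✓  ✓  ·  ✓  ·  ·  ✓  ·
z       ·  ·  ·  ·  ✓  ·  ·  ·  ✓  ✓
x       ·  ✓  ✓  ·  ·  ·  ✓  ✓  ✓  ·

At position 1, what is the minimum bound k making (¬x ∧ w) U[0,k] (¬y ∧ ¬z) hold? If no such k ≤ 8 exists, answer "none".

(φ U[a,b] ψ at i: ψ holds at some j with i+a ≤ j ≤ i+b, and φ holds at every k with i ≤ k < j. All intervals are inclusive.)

Need earliest j ≥ 1 with (¬y ∧ ¬z), and (¬x ∧ w) at every k in [1,j-1].
  j=1: rhs fails.
  j=2: rhs fails.
  j=3: rhs fails.
  j=4: rhs fails.
  j=5: rhs fails.
  j=6: rhs holds but lhs fails at k=1.
  j=7: rhs holds but lhs fails at k=1.
  j=8: rhs fails.
  j=9: rhs fails.
No witness within the range → none.

none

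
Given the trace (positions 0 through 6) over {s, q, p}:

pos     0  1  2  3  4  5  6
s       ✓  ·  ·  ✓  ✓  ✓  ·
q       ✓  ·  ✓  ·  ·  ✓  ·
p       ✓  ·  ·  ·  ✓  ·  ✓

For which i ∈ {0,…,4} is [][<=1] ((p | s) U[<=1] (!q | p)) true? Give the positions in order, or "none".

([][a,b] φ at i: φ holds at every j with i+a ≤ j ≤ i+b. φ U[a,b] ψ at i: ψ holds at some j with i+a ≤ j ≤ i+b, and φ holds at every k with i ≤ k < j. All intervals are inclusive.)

0, 3, 4

Evaluate at each i in [0,4]:
  i=0: ✓ (all of [0,1])
  i=1: ✗ (fails at j=2)
  i=2: ✗ (fails at j=2)
  i=3: ✓ (all of [3,4])
  i=4: ✓ (all of [4,5])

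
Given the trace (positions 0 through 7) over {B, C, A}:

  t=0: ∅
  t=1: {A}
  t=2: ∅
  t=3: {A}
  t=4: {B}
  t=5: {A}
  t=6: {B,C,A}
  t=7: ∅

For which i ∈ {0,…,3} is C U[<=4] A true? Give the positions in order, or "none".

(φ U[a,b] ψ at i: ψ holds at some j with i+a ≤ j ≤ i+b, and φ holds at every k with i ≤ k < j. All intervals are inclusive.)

1, 3

Evaluate at each i in [0,3]:
  i=0: ✗ (lhs fails at k=0 before rhs at j=1)
  i=1: ✓ (rhs at j=1)
  i=2: ✗ (lhs fails at k=2 before rhs at j=3)
  i=3: ✓ (rhs at j=3)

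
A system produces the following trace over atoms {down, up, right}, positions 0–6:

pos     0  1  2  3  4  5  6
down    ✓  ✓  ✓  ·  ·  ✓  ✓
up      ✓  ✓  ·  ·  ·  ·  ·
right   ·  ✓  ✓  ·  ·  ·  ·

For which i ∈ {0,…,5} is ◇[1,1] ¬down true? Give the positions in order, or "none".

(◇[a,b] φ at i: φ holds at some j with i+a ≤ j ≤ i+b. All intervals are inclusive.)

2, 3

Evaluate at each i in [0,5]:
  i=0: ✗ (none in [1,1])
  i=1: ✗ (none in [2,2])
  i=2: ✓ (witness j=3)
  i=3: ✓ (witness j=4)
  i=4: ✗ (none in [5,5])
  i=5: ✗ (none in [6,6])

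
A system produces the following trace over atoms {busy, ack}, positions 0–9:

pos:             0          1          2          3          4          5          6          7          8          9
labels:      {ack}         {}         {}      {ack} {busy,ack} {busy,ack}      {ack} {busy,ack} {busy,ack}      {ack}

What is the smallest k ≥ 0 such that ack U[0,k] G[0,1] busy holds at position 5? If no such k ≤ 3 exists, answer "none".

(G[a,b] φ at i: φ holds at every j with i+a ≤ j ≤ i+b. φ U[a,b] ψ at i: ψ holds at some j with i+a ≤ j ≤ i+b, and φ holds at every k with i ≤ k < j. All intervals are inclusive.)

Need earliest j ≥ 5 with G[0,1] busy, and ack at every k in [5,j-1].
  j=5: rhs fails.
  j=6: rhs fails.
  j=7: rhs holds; lhs holds on [5,6]. k = 2.

2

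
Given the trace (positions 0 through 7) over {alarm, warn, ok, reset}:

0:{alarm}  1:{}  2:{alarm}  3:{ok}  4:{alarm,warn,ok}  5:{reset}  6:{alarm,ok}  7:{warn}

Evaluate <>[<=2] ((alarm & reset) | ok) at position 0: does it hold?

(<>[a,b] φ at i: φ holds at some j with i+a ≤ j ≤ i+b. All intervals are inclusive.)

Does not hold

Check ((alarm & reset) | ok) at each j in [0,2]:
  j=0: false
  j=1: false
  j=2: false
No position in the window satisfies it → formula fails.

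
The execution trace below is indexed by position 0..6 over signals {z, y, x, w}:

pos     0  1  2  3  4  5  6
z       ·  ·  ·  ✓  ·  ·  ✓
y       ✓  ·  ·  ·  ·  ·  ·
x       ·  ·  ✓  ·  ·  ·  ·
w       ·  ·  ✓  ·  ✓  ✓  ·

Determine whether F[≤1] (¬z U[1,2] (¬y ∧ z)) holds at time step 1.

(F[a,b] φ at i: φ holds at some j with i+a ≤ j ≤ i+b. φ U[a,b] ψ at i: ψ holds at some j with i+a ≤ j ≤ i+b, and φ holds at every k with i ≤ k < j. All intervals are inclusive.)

Yes

Check (¬z U[1,2] (¬y ∧ z)) at each j in [1,2]:
  j=1: holds
  j=2: holds
Found at j=1 → formula holds.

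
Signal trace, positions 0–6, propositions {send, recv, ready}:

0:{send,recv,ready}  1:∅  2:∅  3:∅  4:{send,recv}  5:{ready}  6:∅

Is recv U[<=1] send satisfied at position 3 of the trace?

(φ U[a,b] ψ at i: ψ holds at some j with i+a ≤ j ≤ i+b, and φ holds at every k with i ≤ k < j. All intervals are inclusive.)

No

Need some j in [3,4] with send, and recv at every k in [3,j-1].
  j=3: send false.
  j=4: send holds, but recv fails at k=3 → not this j.
No j in the window works → until fails.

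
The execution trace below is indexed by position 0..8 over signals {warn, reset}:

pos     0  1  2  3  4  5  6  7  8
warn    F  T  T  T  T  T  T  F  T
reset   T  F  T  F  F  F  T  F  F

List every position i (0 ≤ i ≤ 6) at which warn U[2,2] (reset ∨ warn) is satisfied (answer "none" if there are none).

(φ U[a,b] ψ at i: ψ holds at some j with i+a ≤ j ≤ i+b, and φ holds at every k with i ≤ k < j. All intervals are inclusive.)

1, 2, 3, 4

Evaluate at each i in [0,6]:
  i=0: ✗ (lhs fails at k=0 before rhs at j=2)
  i=1: ✓ (rhs at j=3; lhs holds on [1,2])
  i=2: ✓ (rhs at j=4; lhs holds on [2,3])
  i=3: ✓ (rhs at j=5; lhs holds on [3,4])
  i=4: ✓ (rhs at j=6; lhs holds on [4,5])
  i=5: ✗ (no rhs in [7,7])
  i=6: ✗ (lhs fails at k=7 before rhs at j=8)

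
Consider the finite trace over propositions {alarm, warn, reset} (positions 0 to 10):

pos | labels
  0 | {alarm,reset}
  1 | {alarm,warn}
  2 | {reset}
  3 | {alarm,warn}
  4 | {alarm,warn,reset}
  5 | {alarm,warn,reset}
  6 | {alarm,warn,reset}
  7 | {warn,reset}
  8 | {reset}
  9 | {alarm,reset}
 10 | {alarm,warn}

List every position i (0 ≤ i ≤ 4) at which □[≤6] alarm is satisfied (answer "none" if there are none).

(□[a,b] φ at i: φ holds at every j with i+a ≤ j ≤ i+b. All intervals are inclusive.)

Evaluate at each i in [0,4]:
  i=0: ✗ (fails at j=2)
  i=1: ✗ (fails at j=2)
  i=2: ✗ (fails at j=2)
  i=3: ✗ (fails at j=7)
  i=4: ✗ (fails at j=7)

none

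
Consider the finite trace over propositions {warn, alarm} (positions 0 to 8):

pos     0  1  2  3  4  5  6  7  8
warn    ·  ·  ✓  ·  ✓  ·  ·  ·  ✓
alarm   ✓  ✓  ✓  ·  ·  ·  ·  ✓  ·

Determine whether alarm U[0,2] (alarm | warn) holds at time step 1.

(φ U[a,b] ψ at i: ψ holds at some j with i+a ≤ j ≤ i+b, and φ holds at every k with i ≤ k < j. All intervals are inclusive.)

Need some j in [1,3] with (alarm | warn), and alarm at every k in [1,j-1].
  j=1: (alarm | warn) holds; no prefix to check → satisfied.

Holds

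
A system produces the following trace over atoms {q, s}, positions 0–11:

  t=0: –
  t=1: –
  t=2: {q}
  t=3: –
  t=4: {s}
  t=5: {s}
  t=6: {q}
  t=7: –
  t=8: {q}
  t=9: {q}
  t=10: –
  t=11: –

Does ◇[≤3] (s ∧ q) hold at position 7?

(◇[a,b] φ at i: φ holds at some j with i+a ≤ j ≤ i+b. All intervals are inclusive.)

Does not hold

Check (s ∧ q) at each j in [7,10]:
  j=7: false
  j=8: false
  j=9: false
  j=10: false
No position in the window satisfies it → formula fails.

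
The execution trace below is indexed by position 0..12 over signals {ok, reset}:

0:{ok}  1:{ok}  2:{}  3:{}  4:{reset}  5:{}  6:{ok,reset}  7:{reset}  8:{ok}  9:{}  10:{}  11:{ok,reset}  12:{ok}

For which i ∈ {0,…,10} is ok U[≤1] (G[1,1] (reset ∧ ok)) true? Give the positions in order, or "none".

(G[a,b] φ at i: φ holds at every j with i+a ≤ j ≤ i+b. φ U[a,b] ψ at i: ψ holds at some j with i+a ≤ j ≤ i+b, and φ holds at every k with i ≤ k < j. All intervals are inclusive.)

5, 10

Evaluate at each i in [0,10]:
  i=0: ✗ (no rhs in [0,1])
  i=1: ✗ (no rhs in [1,2])
  i=2: ✗ (no rhs in [2,3])
  i=3: ✗ (no rhs in [3,4])
  i=4: ✗ (lhs fails at k=4 before rhs at j=5)
  i=5: ✓ (rhs at j=5)
  i=6: ✗ (no rhs in [6,7])
  i=7: ✗ (no rhs in [7,8])
  i=8: ✗ (no rhs in [8,9])
  i=9: ✗ (lhs fails at k=9 before rhs at j=10)
  i=10: ✓ (rhs at j=10)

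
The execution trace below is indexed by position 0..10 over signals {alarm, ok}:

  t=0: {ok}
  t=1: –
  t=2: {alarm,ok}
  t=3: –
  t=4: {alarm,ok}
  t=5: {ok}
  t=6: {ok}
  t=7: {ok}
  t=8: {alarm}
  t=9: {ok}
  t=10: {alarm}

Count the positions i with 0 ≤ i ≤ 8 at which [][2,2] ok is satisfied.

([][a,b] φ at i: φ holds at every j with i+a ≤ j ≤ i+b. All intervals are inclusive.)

Evaluate at each i in [0,8]:
  i=0: ✓ (all of [2,2])
  i=1: ✗ (fails at j=3)
  i=2: ✓ (all of [4,4])
  i=3: ✓ (all of [5,5])
  i=4: ✓ (all of [6,6])
  i=5: ✓ (all of [7,7])
  i=6: ✗ (fails at j=8)
  i=7: ✓ (all of [9,9])
  i=8: ✗ (fails at j=10)
Positions where it holds: {0, 2, 3, 4, 5, 7} → 6.

6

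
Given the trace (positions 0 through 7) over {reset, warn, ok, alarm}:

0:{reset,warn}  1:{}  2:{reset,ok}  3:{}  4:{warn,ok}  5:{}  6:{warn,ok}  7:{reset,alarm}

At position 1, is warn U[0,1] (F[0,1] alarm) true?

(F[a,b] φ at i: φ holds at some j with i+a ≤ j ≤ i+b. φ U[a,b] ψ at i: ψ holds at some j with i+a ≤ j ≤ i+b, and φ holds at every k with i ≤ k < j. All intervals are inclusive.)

Need some j in [1,2] with F[0,1] alarm, and warn at every k in [1,j-1].
  j=1: F[0,1] alarm — fails (none in [1,2]).
  j=2: F[0,1] alarm — fails (none in [2,3]).
No j in the window works → until fails.

False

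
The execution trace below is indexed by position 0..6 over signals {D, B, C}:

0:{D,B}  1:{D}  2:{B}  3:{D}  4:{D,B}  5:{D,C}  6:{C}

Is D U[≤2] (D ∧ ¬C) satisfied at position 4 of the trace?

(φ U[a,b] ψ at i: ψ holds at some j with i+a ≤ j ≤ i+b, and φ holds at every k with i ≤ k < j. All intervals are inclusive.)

Need some j in [4,6] with (D ∧ ¬C), and D at every k in [4,j-1].
  j=4: (D ∧ ¬C) holds; no prefix to check → satisfied.

True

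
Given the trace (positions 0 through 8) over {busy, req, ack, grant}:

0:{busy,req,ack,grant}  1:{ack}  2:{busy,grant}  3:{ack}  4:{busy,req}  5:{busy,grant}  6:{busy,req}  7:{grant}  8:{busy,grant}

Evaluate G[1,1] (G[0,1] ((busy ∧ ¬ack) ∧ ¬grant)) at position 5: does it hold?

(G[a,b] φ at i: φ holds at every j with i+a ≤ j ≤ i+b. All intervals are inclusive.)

Check G[0,1] ((busy ∧ ¬ack) ∧ ¬grant) at every j in [6,6]:
  j=6: fails at 7
Fails at j=6 → formula fails.

Does not hold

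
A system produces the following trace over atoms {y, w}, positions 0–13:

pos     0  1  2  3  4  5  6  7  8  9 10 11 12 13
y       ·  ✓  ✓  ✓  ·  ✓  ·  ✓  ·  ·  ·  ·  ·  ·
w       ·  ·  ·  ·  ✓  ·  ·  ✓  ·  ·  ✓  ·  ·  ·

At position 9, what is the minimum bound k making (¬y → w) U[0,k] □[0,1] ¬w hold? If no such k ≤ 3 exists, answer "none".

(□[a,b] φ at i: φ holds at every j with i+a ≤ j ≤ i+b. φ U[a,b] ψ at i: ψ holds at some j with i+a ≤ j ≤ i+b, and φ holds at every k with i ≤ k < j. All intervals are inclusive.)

none

Need earliest j ≥ 9 with □[0,1] ¬w, and (¬y → w) at every k in [9,j-1].
  j=9: rhs fails.
  j=10: rhs fails.
  j=11: rhs holds but lhs fails at k=9.
  j=12: rhs holds but lhs fails at k=9.
No witness within the range → none.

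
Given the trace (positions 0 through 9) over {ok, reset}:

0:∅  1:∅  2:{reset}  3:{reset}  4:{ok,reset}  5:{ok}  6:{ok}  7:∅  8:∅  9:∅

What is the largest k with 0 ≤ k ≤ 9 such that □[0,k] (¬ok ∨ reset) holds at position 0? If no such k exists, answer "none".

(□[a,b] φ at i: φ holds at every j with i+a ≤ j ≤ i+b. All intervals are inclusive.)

(¬ok ∨ reset) must hold from j=0 onward; find where it first fails.
  j=0: holds
  j=1: holds
  j=2: holds
  j=3: holds
  j=4: holds
  j=5: fails
Holds on [0,4], so largest k = 4.

4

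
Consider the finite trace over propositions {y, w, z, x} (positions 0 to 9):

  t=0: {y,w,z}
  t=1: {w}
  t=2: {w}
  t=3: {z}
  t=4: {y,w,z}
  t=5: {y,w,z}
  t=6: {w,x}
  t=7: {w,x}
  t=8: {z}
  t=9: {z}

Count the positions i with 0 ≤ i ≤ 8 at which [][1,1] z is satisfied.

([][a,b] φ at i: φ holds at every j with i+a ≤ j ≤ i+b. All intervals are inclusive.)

5

Evaluate at each i in [0,8]:
  i=0: ✗ (fails at j=1)
  i=1: ✗ (fails at j=2)
  i=2: ✓ (all of [3,3])
  i=3: ✓ (all of [4,4])
  i=4: ✓ (all of [5,5])
  i=5: ✗ (fails at j=6)
  i=6: ✗ (fails at j=7)
  i=7: ✓ (all of [8,8])
  i=8: ✓ (all of [9,9])
Positions where it holds: {2, 3, 4, 7, 8} → 5.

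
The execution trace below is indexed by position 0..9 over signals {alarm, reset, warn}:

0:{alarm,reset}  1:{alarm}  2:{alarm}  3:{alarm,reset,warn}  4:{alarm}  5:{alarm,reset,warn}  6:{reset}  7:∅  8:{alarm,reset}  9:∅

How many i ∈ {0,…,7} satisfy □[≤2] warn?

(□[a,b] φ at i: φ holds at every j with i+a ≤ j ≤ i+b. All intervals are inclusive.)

0

Evaluate at each i in [0,7]:
  i=0: ✗ (fails at j=0)
  i=1: ✗ (fails at j=1)
  i=2: ✗ (fails at j=2)
  i=3: ✗ (fails at j=4)
  i=4: ✗ (fails at j=4)
  i=5: ✗ (fails at j=6)
  i=6: ✗ (fails at j=6)
  i=7: ✗ (fails at j=7)
Positions where it holds: {} → 0.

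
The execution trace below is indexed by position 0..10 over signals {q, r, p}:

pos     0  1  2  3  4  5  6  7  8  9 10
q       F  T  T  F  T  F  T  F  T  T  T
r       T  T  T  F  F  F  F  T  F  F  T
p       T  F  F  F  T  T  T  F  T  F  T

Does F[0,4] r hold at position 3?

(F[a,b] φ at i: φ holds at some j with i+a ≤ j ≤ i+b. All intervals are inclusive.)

Yes

Check r at each j in [3,7]:
  j=3: false
  j=4: false
  j=5: false
  j=6: false
  j=7: true
Found at j=7 → formula holds.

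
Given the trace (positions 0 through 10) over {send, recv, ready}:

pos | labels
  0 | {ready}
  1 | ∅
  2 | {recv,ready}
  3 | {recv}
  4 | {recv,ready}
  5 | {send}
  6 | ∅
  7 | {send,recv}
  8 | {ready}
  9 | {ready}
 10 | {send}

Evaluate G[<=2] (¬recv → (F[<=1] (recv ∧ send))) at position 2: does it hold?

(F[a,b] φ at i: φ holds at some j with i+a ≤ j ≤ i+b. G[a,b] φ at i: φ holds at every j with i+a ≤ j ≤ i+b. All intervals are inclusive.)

Check (¬recv → (F[<=1] (recv ∧ send))) at every j in [2,4]:
  j=2: antecedent false → ✓
  j=3: antecedent false → ✓
  j=4: antecedent false → ✓
All positions satisfy it → formula holds.

Holds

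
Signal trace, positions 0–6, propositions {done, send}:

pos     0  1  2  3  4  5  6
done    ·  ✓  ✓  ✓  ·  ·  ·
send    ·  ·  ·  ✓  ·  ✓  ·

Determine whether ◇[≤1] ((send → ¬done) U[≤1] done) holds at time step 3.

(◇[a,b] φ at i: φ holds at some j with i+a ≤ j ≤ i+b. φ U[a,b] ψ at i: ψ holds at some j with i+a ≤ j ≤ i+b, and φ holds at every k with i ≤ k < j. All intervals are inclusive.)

Yes

Check ((send → ¬done) U[≤1] done) at each j in [3,4]:
  j=3: holds
  j=4: fails
Found at j=3 → formula holds.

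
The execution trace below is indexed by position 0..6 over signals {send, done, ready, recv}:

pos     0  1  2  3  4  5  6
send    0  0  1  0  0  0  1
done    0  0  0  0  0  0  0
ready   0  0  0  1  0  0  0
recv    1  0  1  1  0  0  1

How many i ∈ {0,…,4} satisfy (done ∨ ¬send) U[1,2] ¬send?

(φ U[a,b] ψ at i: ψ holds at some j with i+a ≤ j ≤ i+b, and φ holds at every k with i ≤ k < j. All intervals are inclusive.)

3

Evaluate at each i in [0,4]:
  i=0: ✓ (rhs at j=1; lhs holds on [0,0])
  i=1: ✗ (lhs fails at k=2 before rhs at j=3)
  i=2: ✗ (lhs fails at k=2 before rhs at j=3)
  i=3: ✓ (rhs at j=4; lhs holds on [3,3])
  i=4: ✓ (rhs at j=5; lhs holds on [4,4])
Positions where it holds: {0, 3, 4} → 3.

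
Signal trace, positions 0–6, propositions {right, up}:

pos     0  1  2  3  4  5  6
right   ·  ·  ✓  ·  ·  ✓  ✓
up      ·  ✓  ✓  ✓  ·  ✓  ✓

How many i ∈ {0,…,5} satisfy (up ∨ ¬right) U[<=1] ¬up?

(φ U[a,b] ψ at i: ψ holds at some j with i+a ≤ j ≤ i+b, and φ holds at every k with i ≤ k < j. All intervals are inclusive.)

Evaluate at each i in [0,5]:
  i=0: ✓ (rhs at j=0)
  i=1: ✗ (no rhs in [1,2])
  i=2: ✗ (no rhs in [2,3])
  i=3: ✓ (rhs at j=4; lhs holds on [3,3])
  i=4: ✓ (rhs at j=4)
  i=5: ✗ (no rhs in [5,6])
Positions where it holds: {0, 3, 4} → 3.

3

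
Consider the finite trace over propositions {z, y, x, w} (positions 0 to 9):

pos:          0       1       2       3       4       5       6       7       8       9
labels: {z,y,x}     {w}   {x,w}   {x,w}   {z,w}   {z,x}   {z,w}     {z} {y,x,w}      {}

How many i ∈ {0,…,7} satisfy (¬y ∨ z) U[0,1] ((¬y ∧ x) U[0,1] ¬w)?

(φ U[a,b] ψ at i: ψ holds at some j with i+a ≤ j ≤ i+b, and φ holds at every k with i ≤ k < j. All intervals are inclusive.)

5

Evaluate at each i in [0,7]:
  i=0: ✓ (rhs at j=0)
  i=1: ✗ (no rhs in [1,2])
  i=2: ✗ (no rhs in [2,3])
  i=3: ✗ (no rhs in [3,4])
  i=4: ✓ (rhs at j=5; lhs holds on [4,4])
  i=5: ✓ (rhs at j=5)
  i=6: ✓ (rhs at j=7; lhs holds on [6,6])
  i=7: ✓ (rhs at j=7)
Positions where it holds: {0, 4, 5, 6, 7} → 5.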